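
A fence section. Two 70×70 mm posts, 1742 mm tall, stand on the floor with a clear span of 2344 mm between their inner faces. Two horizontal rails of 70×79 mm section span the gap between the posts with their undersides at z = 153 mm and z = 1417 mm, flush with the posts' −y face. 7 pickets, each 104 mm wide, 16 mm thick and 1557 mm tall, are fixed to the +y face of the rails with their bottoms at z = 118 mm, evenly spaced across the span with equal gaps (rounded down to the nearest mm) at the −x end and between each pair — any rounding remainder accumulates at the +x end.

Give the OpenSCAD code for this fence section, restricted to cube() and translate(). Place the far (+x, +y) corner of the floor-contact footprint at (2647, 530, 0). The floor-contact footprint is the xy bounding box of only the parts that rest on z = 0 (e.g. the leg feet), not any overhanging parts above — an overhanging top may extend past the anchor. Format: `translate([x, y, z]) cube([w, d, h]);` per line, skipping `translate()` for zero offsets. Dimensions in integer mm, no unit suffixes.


translate([163, 460, 0]) cube([70, 70, 1742]);
translate([2577, 460, 0]) cube([70, 70, 1742]);
translate([233, 460, 153]) cube([2344, 70, 79]);
translate([233, 460, 1417]) cube([2344, 70, 79]);
translate([435, 530, 118]) cube([104, 16, 1557]);
translate([741, 530, 118]) cube([104, 16, 1557]);
translate([1047, 530, 118]) cube([104, 16, 1557]);
translate([1353, 530, 118]) cube([104, 16, 1557]);
translate([1659, 530, 118]) cube([104, 16, 1557]);
translate([1965, 530, 118]) cube([104, 16, 1557]);
translate([2271, 530, 118]) cube([104, 16, 1557]);


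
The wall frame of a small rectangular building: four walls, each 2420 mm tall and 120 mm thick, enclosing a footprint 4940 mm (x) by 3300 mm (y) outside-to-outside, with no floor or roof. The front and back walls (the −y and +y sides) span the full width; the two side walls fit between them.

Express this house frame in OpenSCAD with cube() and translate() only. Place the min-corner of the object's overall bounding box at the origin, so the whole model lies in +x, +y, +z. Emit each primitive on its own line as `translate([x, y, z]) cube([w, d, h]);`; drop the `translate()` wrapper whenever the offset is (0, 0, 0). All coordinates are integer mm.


cube([4940, 120, 2420]);
translate([0, 3180, 0]) cube([4940, 120, 2420]);
translate([0, 120, 0]) cube([120, 3060, 2420]);
translate([4820, 120, 0]) cube([120, 3060, 2420]);


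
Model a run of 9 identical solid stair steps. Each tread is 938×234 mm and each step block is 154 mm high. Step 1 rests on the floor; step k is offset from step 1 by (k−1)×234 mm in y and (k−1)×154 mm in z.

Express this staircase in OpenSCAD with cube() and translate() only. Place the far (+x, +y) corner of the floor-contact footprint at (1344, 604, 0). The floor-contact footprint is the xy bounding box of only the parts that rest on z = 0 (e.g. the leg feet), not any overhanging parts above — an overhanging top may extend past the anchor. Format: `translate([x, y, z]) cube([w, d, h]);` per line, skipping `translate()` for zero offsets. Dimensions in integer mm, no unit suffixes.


translate([406, 370, 0]) cube([938, 234, 154]);
translate([406, 604, 154]) cube([938, 234, 154]);
translate([406, 838, 308]) cube([938, 234, 154]);
translate([406, 1072, 462]) cube([938, 234, 154]);
translate([406, 1306, 616]) cube([938, 234, 154]);
translate([406, 1540, 770]) cube([938, 234, 154]);
translate([406, 1774, 924]) cube([938, 234, 154]);
translate([406, 2008, 1078]) cube([938, 234, 154]);
translate([406, 2242, 1232]) cube([938, 234, 154]);


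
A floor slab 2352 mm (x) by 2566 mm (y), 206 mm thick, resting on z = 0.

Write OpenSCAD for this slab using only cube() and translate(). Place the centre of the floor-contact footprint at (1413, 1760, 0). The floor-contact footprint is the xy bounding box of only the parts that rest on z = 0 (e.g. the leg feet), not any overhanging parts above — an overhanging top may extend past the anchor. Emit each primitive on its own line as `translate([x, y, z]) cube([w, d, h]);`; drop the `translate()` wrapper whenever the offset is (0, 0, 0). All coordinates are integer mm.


translate([237, 477, 0]) cube([2352, 2566, 206]);


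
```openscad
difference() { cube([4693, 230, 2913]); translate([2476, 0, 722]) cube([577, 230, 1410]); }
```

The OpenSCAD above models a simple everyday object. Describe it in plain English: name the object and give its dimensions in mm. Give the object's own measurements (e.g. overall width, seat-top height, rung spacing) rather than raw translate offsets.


A wall 4693 mm long (x), 230 mm thick (y), 2913 mm tall, with a rectangular window opening cut through it. The opening is 577 mm wide and 1410 mm tall; its sill is at z = 722 mm and its near (−x) edge is 2476 mm from the wall's −x end. The opening passes through the full wall thickness.


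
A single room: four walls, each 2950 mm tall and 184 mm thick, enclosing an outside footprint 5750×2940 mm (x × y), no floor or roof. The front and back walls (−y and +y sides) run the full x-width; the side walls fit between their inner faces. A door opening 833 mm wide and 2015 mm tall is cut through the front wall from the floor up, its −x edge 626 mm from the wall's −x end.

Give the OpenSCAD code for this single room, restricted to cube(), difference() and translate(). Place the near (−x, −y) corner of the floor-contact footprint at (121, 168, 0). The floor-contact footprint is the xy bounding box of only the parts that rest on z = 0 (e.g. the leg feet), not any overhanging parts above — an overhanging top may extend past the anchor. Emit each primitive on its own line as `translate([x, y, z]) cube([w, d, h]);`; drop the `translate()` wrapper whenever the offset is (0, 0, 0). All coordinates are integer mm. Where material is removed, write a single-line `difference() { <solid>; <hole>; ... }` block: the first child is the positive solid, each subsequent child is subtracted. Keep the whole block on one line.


difference() { translate([121, 168, 0]) cube([5750, 184, 2950]); translate([747, 168, 0]) cube([833, 184, 2015]); }
translate([121, 2924, 0]) cube([5750, 184, 2950]);
translate([121, 352, 0]) cube([184, 2572, 2950]);
translate([5687, 352, 0]) cube([184, 2572, 2950]);


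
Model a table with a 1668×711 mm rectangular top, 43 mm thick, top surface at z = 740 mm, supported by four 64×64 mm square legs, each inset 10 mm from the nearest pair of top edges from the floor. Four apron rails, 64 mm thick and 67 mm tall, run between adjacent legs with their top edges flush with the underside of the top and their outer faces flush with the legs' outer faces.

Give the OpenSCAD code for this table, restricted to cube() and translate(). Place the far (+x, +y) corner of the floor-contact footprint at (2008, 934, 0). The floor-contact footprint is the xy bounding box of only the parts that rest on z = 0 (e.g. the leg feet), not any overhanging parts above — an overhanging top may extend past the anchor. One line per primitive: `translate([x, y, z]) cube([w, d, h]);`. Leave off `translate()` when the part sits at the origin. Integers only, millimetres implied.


translate([350, 233, 697]) cube([1668, 711, 43]);
translate([360, 243, 0]) cube([64, 64, 697]);
translate([1944, 243, 0]) cube([64, 64, 697]);
translate([360, 870, 0]) cube([64, 64, 697]);
translate([1944, 870, 0]) cube([64, 64, 697]);
translate([424, 243, 630]) cube([1520, 64, 67]);
translate([424, 870, 630]) cube([1520, 64, 67]);
translate([360, 307, 630]) cube([64, 563, 67]);
translate([1944, 307, 630]) cube([64, 563, 67]);


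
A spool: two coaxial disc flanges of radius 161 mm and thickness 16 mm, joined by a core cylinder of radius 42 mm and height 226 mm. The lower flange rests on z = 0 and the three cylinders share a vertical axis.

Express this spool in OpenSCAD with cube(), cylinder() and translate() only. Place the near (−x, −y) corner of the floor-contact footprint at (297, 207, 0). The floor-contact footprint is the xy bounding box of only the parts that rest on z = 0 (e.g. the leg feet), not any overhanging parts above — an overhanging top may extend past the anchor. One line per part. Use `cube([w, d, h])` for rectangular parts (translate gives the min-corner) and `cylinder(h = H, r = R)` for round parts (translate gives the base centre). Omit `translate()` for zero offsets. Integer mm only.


translate([458, 368, 0]) cylinder(h = 16, r = 161);
translate([458, 368, 16]) cylinder(h = 226, r = 42);
translate([458, 368, 242]) cylinder(h = 16, r = 161);


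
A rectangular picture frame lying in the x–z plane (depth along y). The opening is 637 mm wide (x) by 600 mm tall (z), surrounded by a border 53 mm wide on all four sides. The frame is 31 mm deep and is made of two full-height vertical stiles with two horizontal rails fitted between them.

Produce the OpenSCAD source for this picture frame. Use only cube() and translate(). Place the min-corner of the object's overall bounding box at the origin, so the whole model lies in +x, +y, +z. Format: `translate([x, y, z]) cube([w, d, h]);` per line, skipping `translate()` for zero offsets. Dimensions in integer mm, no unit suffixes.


cube([53, 31, 706]);
translate([690, 0, 0]) cube([53, 31, 706]);
translate([53, 0, 0]) cube([637, 31, 53]);
translate([53, 0, 653]) cube([637, 31, 53]);


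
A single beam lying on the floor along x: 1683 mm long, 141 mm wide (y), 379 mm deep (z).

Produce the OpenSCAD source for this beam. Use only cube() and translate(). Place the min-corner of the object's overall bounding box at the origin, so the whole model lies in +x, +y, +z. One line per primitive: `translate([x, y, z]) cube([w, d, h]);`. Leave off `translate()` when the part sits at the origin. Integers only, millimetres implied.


cube([1683, 141, 379]);


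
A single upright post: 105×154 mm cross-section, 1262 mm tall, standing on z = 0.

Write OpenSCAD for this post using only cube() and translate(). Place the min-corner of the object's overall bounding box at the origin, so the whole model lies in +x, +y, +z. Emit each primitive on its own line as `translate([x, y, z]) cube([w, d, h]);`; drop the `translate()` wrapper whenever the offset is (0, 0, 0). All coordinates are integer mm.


cube([105, 154, 1262]);


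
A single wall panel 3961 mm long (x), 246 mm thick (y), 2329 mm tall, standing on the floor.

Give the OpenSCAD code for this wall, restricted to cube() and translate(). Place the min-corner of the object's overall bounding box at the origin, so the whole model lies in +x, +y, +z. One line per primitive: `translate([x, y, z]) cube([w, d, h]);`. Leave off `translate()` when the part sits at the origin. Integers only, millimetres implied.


cube([3961, 246, 2329]);


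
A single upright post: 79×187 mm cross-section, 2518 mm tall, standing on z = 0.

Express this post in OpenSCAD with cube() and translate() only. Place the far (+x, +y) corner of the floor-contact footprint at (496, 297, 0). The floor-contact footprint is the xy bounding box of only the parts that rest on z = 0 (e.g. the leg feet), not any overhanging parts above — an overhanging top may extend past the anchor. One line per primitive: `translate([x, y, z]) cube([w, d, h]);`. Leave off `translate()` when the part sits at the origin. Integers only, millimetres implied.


translate([417, 110, 0]) cube([79, 187, 2518]);


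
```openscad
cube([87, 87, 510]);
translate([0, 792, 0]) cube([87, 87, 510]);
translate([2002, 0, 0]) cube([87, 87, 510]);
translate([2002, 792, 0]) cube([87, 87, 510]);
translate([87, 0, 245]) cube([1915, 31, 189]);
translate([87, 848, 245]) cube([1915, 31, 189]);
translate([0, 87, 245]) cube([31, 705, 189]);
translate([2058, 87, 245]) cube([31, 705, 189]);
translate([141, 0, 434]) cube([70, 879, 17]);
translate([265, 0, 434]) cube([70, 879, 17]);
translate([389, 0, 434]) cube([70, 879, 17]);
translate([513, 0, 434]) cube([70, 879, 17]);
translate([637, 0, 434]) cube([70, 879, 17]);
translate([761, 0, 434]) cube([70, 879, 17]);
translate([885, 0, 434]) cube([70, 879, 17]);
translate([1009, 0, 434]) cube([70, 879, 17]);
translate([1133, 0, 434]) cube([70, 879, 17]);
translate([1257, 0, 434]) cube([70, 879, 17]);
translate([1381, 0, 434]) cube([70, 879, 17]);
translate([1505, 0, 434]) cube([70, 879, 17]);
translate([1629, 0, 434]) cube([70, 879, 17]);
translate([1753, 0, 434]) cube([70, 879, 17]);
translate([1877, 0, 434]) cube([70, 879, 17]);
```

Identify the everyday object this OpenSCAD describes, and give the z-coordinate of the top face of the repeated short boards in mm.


A bed frame. The slat-top height is 451 mm.

Four posts, four rails, and a row of slats — a bed frame. Slats sit on the rails at z = 245 + 189 = 434; with slat thickness 17, the top is 451 mm.


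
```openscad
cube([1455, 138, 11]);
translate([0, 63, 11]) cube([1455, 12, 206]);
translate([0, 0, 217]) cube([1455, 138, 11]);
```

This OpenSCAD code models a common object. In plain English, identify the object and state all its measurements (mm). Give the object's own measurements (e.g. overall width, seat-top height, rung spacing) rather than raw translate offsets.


An I-beam lying along x, 1455 mm long. Overall section height 228 mm. Two flanges 138 mm wide (y) and 11 mm thick, one on the floor and one at the top; a web 12 mm thick runs between them, centred on the flange width.


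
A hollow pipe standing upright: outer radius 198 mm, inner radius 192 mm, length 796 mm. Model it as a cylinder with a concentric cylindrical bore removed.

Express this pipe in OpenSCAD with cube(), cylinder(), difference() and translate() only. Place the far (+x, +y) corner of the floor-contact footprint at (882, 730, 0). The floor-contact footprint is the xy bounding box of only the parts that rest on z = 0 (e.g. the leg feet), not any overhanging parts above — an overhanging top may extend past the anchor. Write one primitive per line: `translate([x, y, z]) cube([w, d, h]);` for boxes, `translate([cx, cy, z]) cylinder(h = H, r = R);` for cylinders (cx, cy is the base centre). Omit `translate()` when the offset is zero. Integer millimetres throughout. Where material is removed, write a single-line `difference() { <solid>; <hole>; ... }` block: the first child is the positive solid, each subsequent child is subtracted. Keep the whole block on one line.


difference() { translate([684, 532, 0]) cylinder(h = 796, r = 198); translate([684, 532, 0]) cylinder(h = 796, r = 192); }


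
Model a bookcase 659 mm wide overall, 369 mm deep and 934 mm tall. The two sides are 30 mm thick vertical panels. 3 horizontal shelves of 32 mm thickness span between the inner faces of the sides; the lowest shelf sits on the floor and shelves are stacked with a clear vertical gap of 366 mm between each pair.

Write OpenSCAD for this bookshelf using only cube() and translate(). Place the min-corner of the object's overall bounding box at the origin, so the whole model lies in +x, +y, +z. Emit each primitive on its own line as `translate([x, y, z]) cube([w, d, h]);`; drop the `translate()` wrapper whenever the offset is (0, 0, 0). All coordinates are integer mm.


cube([30, 369, 934]);
translate([629, 0, 0]) cube([30, 369, 934]);
translate([30, 0, 0]) cube([599, 369, 32]);
translate([30, 0, 398]) cube([599, 369, 32]);
translate([30, 0, 796]) cube([599, 369, 32]);


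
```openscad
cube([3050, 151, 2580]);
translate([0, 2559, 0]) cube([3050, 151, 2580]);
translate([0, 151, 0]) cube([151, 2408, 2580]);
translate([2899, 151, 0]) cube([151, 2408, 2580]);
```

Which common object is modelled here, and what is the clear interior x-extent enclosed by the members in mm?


A house (or room) frame. The interior width is 2748 mm.

Four 2580 mm walls enclosing a rectangle with no floor or roof — a room or house frame. Outside width is 3050 mm and wall thickness is 151 mm, so the interior width is 3050 − 2 × 151 = 2748 mm.


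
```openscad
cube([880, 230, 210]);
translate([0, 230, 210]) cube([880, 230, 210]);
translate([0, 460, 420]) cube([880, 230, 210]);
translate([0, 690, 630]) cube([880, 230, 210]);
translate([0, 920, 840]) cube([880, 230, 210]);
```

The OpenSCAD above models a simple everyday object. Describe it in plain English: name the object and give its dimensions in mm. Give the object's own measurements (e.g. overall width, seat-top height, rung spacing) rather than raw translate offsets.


A straight staircase of 5 solid steps. Each step is 880 mm wide (x), 230 mm deep (y, the going) and 210 mm tall (the rise). The first step rests on the floor; each subsequent step sits one going further in +y and one rise higher in +z, directly behind and above the previous step with no overlap.


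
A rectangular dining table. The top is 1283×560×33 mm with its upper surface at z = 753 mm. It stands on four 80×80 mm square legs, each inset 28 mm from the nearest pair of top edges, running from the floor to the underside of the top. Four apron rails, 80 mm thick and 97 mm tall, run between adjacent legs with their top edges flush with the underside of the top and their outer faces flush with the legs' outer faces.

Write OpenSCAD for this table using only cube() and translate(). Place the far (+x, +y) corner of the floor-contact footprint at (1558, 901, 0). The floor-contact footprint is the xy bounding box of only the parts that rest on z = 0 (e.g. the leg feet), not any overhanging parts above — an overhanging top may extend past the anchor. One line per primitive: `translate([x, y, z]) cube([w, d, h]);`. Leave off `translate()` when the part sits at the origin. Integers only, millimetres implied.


// leg_h = 753 - 33 = 720
// apron z = 720 - 97 = 623
translate([303, 369, 720]) cube([1283, 560, 33]);
translate([331, 397, 0]) cube([80, 80, 720]);
translate([1478, 397, 0]) cube([80, 80, 720]);
translate([331, 821, 0]) cube([80, 80, 720]);
translate([1478, 821, 0]) cube([80, 80, 720]);
translate([411, 397, 623]) cube([1067, 80, 97]);
translate([411, 821, 623]) cube([1067, 80, 97]);
translate([331, 477, 623]) cube([80, 344, 97]);
translate([1478, 477, 623]) cube([80, 344, 97]);


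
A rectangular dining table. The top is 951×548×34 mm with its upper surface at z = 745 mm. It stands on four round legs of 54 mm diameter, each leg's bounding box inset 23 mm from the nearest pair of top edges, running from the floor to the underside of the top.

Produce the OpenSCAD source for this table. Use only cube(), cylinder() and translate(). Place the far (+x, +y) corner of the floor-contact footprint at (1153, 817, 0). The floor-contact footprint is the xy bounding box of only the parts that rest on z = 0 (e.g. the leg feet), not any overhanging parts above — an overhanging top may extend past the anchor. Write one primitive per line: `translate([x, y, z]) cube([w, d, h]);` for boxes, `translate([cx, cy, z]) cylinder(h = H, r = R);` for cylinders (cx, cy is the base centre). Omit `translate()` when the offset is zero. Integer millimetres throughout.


translate([225, 292, 711]) cube([951, 548, 34]);
translate([275, 342, 0]) cylinder(h = 711, r = 27);
translate([1126, 342, 0]) cylinder(h = 711, r = 27);
translate([275, 790, 0]) cylinder(h = 711, r = 27);
translate([1126, 790, 0]) cylinder(h = 711, r = 27);


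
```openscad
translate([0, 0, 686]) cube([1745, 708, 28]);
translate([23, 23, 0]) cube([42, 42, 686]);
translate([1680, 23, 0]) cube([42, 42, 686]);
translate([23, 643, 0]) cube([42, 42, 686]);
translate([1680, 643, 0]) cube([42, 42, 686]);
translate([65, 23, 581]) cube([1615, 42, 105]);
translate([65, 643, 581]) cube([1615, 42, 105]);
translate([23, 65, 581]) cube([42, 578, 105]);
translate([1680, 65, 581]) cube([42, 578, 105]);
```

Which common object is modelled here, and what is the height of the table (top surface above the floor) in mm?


A table. The table height is 714 mm.

A 1745×708×28 slab sits at z = 686 on four 42 mm square posts — a table. The top surface is at 686 + 28 = 714 mm.


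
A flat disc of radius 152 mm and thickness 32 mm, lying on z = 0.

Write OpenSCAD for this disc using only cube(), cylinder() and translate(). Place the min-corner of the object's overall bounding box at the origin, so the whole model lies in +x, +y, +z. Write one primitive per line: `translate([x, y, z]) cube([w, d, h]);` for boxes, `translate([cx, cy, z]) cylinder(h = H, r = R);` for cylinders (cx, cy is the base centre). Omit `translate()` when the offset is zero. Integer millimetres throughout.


translate([152, 152, 0]) cylinder(h = 32, r = 152);


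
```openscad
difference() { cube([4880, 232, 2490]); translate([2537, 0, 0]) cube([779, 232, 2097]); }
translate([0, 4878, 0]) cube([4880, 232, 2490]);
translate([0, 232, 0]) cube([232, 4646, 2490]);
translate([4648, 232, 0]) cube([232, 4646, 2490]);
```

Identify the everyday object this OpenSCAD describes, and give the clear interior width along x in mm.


A single room. The interior width is 4416 mm.

Four walls enclosing a rectangle with a door in the front wall — a room. Outside width 4880 minus two 232 mm walls gives 4416 mm.


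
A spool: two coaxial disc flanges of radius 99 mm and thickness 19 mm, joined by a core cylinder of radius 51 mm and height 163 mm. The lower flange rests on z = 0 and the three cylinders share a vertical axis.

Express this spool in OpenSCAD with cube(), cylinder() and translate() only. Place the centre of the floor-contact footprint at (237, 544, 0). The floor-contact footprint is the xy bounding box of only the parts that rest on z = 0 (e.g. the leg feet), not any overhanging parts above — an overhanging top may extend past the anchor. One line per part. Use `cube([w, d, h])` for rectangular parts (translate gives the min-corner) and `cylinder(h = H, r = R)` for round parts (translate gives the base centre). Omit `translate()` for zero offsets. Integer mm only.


translate([237, 544, 0]) cylinder(h = 19, r = 99);
translate([237, 544, 19]) cylinder(h = 163, r = 51);
translate([237, 544, 182]) cylinder(h = 19, r = 99);


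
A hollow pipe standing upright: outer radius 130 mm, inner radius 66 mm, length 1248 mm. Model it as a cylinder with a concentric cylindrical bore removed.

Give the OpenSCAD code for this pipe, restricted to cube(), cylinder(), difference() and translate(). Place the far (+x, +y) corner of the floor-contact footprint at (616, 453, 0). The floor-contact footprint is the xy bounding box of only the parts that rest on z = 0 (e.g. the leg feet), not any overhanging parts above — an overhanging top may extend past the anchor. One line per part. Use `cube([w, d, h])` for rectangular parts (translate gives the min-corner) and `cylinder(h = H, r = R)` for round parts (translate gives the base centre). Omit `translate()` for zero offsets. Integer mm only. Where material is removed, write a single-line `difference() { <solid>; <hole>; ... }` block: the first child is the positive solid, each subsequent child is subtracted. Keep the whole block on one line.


difference() { translate([486, 323, 0]) cylinder(h = 1248, r = 130); translate([486, 323, 0]) cylinder(h = 1248, r = 66); }


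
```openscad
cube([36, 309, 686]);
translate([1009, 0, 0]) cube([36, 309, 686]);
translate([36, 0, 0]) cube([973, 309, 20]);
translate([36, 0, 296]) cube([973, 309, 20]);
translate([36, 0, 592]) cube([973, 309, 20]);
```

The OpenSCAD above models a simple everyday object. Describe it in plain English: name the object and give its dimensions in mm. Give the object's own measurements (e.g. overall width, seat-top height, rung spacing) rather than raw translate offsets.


An open bookshelf. Two side panels, each 36 mm thick, 309 mm deep and 686 mm tall, stand 1045 mm apart (outside-to-outside). Between them sit 3 shelves, each 20 mm thick and 309 mm deep, spanning the full gap between the sides. The bottom shelf rests on the floor (its underside at z = 0) and the clear gap between one shelf's top and the next shelf's underside is 276 mm.


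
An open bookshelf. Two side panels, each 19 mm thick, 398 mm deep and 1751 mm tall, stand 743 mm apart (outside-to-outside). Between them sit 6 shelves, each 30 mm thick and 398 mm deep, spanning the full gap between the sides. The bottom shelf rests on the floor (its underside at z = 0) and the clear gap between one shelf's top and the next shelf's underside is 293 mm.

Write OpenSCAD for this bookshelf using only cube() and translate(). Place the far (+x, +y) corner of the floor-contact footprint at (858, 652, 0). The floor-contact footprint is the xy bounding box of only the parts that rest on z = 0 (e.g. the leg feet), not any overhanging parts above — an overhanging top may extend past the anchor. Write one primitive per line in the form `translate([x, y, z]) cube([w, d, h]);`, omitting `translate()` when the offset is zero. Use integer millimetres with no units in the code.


translate([115, 254, 0]) cube([19, 398, 1751]);
translate([839, 254, 0]) cube([19, 398, 1751]);
translate([134, 254, 0]) cube([705, 398, 30]);
translate([134, 254, 323]) cube([705, 398, 30]);
translate([134, 254, 646]) cube([705, 398, 30]);
translate([134, 254, 969]) cube([705, 398, 30]);
translate([134, 254, 1292]) cube([705, 398, 30]);
translate([134, 254, 1615]) cube([705, 398, 30]);


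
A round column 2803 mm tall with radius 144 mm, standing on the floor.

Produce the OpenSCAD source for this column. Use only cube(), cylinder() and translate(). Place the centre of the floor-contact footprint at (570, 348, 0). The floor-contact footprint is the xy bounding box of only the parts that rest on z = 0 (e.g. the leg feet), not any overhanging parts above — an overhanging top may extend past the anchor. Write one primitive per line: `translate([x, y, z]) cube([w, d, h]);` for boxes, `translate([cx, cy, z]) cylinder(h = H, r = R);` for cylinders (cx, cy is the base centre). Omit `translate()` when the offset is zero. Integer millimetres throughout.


translate([570, 348, 0]) cylinder(h = 2803, r = 144);


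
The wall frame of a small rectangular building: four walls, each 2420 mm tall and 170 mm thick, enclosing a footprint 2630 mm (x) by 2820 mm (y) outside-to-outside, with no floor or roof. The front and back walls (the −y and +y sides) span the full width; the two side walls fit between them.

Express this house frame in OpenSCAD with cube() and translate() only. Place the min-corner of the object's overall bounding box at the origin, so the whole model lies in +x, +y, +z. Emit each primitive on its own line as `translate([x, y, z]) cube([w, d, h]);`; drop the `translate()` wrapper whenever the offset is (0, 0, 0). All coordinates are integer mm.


cube([2630, 170, 2420]);
translate([0, 2650, 0]) cube([2630, 170, 2420]);
translate([0, 170, 0]) cube([170, 2480, 2420]);
translate([2460, 170, 0]) cube([170, 2480, 2420]);


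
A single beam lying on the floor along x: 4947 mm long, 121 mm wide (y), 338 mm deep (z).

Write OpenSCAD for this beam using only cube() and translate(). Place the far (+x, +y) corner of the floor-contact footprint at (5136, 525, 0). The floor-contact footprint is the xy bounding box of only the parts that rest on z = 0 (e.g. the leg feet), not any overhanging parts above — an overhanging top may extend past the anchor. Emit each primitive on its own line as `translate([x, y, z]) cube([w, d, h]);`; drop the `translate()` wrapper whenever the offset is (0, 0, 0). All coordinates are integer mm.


translate([189, 404, 0]) cube([4947, 121, 338]);


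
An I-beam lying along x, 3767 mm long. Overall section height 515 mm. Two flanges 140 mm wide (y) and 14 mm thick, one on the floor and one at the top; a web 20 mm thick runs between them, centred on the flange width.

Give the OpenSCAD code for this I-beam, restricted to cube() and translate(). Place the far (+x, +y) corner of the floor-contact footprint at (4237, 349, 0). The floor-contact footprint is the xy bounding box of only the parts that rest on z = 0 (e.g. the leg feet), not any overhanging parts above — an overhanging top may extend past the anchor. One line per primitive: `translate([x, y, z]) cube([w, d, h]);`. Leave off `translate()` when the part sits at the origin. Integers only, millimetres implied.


translate([470, 209, 0]) cube([3767, 140, 14]);
translate([470, 269, 14]) cube([3767, 20, 487]);
translate([470, 209, 501]) cube([3767, 140, 14]);


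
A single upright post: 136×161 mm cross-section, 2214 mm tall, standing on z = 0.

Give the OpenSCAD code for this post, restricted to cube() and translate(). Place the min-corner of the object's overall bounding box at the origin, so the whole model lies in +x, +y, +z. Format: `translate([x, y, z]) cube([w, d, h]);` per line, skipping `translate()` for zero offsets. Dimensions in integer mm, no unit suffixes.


cube([136, 161, 2214]);


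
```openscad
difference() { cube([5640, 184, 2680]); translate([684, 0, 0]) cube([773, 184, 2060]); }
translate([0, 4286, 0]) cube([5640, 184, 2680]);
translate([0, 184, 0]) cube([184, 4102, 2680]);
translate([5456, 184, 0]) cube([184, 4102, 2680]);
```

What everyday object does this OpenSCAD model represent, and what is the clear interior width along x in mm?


A single room. The interior width is 5272 mm.

Four walls enclosing a rectangle with a door in the front wall — a room. Outside width 5640 minus two 184 mm walls gives 5272 mm.


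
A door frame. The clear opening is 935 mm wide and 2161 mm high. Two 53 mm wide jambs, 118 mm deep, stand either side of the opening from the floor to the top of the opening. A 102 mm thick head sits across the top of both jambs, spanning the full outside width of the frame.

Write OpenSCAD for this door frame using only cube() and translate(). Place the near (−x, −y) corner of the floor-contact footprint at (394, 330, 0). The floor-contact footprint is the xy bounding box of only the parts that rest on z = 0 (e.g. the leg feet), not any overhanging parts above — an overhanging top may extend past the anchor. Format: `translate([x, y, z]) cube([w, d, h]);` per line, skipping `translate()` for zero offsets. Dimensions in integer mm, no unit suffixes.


translate([394, 330, 0]) cube([53, 118, 2161]);
translate([1382, 330, 0]) cube([53, 118, 2161]);
translate([394, 330, 2161]) cube([1041, 118, 102]);


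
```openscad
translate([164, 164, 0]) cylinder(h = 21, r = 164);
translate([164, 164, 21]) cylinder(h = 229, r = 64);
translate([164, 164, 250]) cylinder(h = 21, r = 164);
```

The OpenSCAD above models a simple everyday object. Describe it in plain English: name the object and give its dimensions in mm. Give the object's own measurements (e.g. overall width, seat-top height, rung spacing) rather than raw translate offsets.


A spool: two coaxial disc flanges of radius 164 mm and thickness 21 mm, joined by a core cylinder of radius 64 mm and height 229 mm. The lower flange rests on z = 0 and the three cylinders share a vertical axis.


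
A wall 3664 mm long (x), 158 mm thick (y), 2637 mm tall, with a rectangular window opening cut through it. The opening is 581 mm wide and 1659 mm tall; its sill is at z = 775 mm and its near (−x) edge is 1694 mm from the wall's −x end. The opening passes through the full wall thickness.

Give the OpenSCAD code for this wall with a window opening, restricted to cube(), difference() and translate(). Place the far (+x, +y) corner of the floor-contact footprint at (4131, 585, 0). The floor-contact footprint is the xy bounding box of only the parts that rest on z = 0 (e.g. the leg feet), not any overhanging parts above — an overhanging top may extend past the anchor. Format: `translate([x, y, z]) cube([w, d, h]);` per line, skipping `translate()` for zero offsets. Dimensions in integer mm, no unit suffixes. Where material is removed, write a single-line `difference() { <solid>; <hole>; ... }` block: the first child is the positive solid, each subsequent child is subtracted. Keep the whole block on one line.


difference() { translate([467, 427, 0]) cube([3664, 158, 2637]); translate([2161, 427, 775]) cube([581, 158, 1659]); }


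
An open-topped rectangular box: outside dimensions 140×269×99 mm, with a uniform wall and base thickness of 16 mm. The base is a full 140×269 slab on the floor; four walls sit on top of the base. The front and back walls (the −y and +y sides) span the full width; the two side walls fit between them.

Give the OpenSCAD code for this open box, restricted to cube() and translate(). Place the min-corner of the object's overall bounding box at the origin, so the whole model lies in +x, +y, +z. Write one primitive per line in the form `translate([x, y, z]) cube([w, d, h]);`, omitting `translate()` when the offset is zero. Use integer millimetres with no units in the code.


cube([140, 269, 16]);
translate([0, 0, 16]) cube([140, 16, 83]);
translate([0, 253, 16]) cube([140, 16, 83]);
translate([0, 16, 16]) cube([16, 237, 83]);
translate([124, 16, 16]) cube([16, 237, 83]);


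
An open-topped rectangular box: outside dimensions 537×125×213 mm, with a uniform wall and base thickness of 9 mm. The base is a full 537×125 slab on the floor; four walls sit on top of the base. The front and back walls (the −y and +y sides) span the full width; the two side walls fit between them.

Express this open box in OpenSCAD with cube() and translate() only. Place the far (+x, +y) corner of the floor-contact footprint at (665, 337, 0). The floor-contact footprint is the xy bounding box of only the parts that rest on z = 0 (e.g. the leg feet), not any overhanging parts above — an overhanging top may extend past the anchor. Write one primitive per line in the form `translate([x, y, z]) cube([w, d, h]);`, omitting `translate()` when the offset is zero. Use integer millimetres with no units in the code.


translate([128, 212, 0]) cube([537, 125, 9]);
translate([128, 212, 9]) cube([537, 9, 204]);
translate([128, 328, 9]) cube([537, 9, 204]);
translate([128, 221, 9]) cube([9, 107, 204]);
translate([656, 221, 9]) cube([9, 107, 204]);


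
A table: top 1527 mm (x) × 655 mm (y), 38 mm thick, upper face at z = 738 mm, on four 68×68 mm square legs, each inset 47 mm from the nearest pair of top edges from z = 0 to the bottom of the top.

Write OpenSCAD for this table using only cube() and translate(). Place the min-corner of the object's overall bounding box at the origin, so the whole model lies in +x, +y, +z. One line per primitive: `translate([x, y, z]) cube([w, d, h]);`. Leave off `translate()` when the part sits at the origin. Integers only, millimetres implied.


translate([0, 0, 700]) cube([1527, 655, 38]);
translate([47, 47, 0]) cube([68, 68, 700]);
translate([1412, 47, 0]) cube([68, 68, 700]);
translate([47, 540, 0]) cube([68, 68, 700]);
translate([1412, 540, 0]) cube([68, 68, 700]);


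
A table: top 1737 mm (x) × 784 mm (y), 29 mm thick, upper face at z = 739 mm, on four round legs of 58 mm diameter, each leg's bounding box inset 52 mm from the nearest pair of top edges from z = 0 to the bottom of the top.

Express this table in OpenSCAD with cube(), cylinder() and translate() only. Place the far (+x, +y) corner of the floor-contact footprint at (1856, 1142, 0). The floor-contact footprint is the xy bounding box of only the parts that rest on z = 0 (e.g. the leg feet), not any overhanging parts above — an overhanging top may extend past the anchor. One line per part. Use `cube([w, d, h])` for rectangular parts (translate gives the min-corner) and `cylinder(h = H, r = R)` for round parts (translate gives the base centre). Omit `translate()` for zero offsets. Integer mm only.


// leg_h = 739 - 29 = 710
translate([171, 410, 710]) cube([1737, 784, 29]);
translate([252, 491, 0]) cylinder(h = 710, r = 29);
translate([1827, 491, 0]) cylinder(h = 710, r = 29);
translate([252, 1113, 0]) cylinder(h = 710, r = 29);
translate([1827, 1113, 0]) cylinder(h = 710, r = 29);


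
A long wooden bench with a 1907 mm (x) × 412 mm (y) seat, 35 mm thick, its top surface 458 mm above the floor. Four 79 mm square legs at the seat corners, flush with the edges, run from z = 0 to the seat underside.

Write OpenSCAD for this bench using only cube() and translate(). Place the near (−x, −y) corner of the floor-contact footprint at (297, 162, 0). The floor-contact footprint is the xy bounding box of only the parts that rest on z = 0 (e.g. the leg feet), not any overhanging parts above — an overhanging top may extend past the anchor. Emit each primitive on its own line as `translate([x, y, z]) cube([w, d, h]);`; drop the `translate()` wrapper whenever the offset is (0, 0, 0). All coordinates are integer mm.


// leg_h = 458 − 35 = 423
translate([297, 162, 423]) cube([1907, 412, 35]);
translate([297, 162, 0]) cube([79, 79, 423]);
translate([297, 495, 0]) cube([79, 79, 423]);
translate([2125, 162, 0]) cube([79, 79, 423]);
translate([2125, 495, 0]) cube([79, 79, 423]);


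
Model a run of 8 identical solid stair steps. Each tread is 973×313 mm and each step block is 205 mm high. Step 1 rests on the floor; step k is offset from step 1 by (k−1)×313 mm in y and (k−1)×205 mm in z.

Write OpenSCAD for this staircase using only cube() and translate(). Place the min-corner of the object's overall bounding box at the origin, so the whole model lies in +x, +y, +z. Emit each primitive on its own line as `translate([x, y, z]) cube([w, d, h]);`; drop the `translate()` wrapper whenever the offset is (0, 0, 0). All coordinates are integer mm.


cube([973, 313, 205]);
translate([0, 313, 205]) cube([973, 313, 205]);
translate([0, 626, 410]) cube([973, 313, 205]);
translate([0, 939, 615]) cube([973, 313, 205]);
translate([0, 1252, 820]) cube([973, 313, 205]);
translate([0, 1565, 1025]) cube([973, 313, 205]);
translate([0, 1878, 1230]) cube([973, 313, 205]);
translate([0, 2191, 1435]) cube([973, 313, 205]);


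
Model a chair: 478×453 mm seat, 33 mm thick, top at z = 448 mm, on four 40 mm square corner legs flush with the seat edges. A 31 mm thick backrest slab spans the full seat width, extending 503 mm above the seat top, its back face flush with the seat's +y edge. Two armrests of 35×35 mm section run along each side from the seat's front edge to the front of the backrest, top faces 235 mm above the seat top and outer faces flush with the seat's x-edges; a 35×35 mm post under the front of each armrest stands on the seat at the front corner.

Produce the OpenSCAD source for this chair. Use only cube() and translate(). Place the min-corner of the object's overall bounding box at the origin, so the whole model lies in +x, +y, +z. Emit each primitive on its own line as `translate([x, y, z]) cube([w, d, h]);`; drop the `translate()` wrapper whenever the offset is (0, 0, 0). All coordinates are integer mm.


// leg_h = 448 - 33 = 415
// arm post h = 235 - 35 = 200
translate([0, 0, 415]) cube([478, 453, 33]);
cube([40, 40, 415]);
translate([438, 0, 0]) cube([40, 40, 415]);
translate([0, 413, 0]) cube([40, 40, 415]);
translate([438, 413, 0]) cube([40, 40, 415]);
translate([0, 422, 448]) cube([478, 31, 503]);
translate([0, 0, 648]) cube([35, 422, 35]);
translate([443, 0, 648]) cube([35, 422, 35]);
translate([0, 0, 448]) cube([35, 35, 200]);
translate([443, 0, 448]) cube([35, 35, 200]);


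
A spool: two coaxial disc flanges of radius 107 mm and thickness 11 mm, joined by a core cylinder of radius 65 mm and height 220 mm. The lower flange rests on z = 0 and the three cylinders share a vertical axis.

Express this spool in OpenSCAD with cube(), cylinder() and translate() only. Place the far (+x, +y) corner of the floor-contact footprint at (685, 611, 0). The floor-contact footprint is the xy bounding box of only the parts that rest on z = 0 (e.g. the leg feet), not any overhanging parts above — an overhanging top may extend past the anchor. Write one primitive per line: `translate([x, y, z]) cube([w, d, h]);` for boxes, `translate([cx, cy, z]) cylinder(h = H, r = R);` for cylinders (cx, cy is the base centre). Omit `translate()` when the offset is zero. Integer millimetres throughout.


translate([578, 504, 0]) cylinder(h = 11, r = 107);
translate([578, 504, 11]) cylinder(h = 220, r = 65);
translate([578, 504, 231]) cylinder(h = 11, r = 107);


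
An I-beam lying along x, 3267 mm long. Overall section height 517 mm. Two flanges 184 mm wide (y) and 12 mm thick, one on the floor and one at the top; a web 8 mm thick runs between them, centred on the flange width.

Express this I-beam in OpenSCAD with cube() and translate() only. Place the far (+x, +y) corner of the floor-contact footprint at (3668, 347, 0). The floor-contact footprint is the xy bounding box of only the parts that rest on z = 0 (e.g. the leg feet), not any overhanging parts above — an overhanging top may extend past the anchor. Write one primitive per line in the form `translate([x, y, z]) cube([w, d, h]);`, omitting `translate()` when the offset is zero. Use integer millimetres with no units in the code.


translate([401, 163, 0]) cube([3267, 184, 12]);
translate([401, 251, 12]) cube([3267, 8, 493]);
translate([401, 163, 505]) cube([3267, 184, 12]);
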